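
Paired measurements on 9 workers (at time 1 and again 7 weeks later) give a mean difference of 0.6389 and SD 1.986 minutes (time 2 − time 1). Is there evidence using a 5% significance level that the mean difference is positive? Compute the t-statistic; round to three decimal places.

0.965

H0: μ_d = 0; H1: μ_d > 0 (paired t-test on the differences, right-tailed).
t = d̄/(s_d/√n) = 0.6389/(1.986/√9) = 0.965
df = n − 1 = 8
p-value = P(T ≥ 0.965) ≈ 0.1814
Since p ≈ 0.1814 > α = 0.05, fail to reject H0; the evidence is not statistically significant.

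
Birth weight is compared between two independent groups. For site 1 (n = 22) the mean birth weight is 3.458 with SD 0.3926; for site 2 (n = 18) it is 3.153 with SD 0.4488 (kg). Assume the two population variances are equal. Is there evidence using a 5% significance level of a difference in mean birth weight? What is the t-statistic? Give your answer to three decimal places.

Let group 1 = site 1, group 2 = site 2. H0: μ_1 = μ_2; H1: μ_1 ≠ μ_2 (two-sample pooled-variance t-test, two-sided).
s_p² = [(22−1)·0.3926² + (18−1)·0.4488²]/(22+18−2) = 0.175289
t = (3.458 − 3.153)/√[0.175289·(1/22 + 1/18)] = 2.292
df = n₁ + n₂ − 2 = 38
Two-sided p-value ≈ 0.0275
Since p ≈ 0.0275 < α = 0.05, reject H0; the evidence is statistically significant.

2.292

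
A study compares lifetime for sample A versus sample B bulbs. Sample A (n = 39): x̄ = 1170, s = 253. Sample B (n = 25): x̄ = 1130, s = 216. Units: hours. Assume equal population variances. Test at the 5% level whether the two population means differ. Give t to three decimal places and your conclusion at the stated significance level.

t = 0.652; fail to reject H0

Let group 1 = sample A, group 2 = sample B. H0: μ_1 = μ_2; H1: μ_1 ≠ μ_2 (two-sample pooled-variance t-test, two-sided).
s_p² = [(39−1)·253² + (25−1)·216²]/(39+25−2) = 57291.7
t = (1170 − 1130)/√[57291.7·(1/39 + 1/25)] = 0.652
df = n₁ + n₂ − 2 = 62
Two-sided p-value ≈ 0.5166
Since p ≈ 0.5166 > α = 0.05, fail to reject H0; the evidence is not statistically significant.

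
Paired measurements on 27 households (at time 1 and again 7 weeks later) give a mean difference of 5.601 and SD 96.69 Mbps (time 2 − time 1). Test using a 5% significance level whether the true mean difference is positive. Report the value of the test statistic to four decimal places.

0.3010

H0: μ_d = 0; H1: μ_d > 0 (paired t-test on the differences, right-tailed).
t = d̄/(s_d/√n) = 5.601/(96.69/√27) = 0.3010
df = n − 1 = 26
p-value = P(T ≥ 0.3010) ≈ 0.383
Since p ≈ 0.383 > α = 0.05, fail to reject H0; the data do not provide sufficient evidence against H0.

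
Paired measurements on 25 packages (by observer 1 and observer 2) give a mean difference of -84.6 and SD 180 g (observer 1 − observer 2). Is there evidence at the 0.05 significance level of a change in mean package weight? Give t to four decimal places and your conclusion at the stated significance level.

t = -2.3500; reject H0

H0: μ_d = 0; H1: μ_d ≠ 0 (paired t-test on the differences, two-sided).
t = d̄/(s_d/√n) = -84.6/(180/√25) = -2.3500
df = n − 1 = 24
Two-sided p-value ≈ 0.027
Since p ≈ 0.027 < α = 0.05, reject H0; the evidence is statistically significant.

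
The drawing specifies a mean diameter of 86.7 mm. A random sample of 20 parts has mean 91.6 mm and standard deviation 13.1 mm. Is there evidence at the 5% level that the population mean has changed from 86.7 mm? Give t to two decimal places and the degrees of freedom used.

H0: μ = 86.7; H1: μ ≠ 86.7 (one-sample t-test, two-sided).
t = (x̄ − μ₀)/(s/√n) = (91.6 − 86.7)/(13.1/√20) = 1.67
df = n − 1 = 19
Two-sided p-value ≈ 0.111
Since p ≈ 0.111 > α = 0.05, fail to reject H0; the evidence is not statistically significant.

t = 1.67, df = 19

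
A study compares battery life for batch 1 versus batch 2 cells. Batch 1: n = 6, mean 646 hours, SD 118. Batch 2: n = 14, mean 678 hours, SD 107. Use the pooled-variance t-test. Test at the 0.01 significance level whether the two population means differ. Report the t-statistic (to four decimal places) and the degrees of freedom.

t = -0.5953, df = 18

Let group 1 = batch 1, group 2 = batch 2. H0: μ_1 = μ_2; H1: μ_1 ≠ μ_2 (two-sample pooled-variance t-test, two-sided).
s_p² = [(6−1)·118² + (14−1)·107²]/(6+14−2) = 12136.5
t = (646 − 678)/√[12136.5·(1/6 + 1/14)] = -0.5953
df = n₁ + n₂ − 2 = 18
Two-sided p-value ≈ 0.5591
Since p ≈ 0.5591 > α = 0.01, fail to reject H0; the data do not provide sufficient evidence against H0.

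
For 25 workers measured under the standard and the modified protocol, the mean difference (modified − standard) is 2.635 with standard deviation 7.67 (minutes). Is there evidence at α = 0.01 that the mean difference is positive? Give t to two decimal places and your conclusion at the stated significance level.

H0: μ_d = 0; H1: μ_d > 0 (paired t-test on the differences, right-tailed).
t = d̄/(s_d/√n) = 2.635/(7.67/√25) = 1.72
df = n − 1 = 24
p-value = P(T ≥ 1.72) ≈ 0.049
Since p ≈ 0.049 > α = 0.01, fail to reject H0; the data do not provide sufficient evidence against H0.

t = 1.72; fail to reject H0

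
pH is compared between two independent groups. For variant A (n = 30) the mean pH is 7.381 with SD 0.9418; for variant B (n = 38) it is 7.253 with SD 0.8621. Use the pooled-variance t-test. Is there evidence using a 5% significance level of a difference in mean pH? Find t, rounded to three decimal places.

Let group 1 = variant A, group 2 = variant B. H0: μ_1 = μ_2; H1: μ_1 ≠ μ_2 (two-sample pooled-variance t-test, two-sided).
s_p² = [(30−1)·0.9418² + (38−1)·0.8621²]/(30+38−2) = 0.806388
t = (7.381 − 7.253)/√[0.806388·(1/30 + 1/38)] = 0.584
df = n₁ + n₂ − 2 = 66
Two-sided p-value ≈ 0.561
Since p ≈ 0.561 > α = 0.05, fail to reject H0; the data do not provide sufficient evidence against H0.

0.584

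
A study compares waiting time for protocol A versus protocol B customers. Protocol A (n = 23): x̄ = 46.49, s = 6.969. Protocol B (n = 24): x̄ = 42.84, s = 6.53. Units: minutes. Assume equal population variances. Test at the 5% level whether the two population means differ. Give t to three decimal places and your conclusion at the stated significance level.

Let group 1 = protocol A, group 2 = protocol B. H0: μ_1 = μ_2; H1: μ_1 ≠ μ_2 (two-sample pooled-variance t-test, two-sided).
s_p² = [(23−1)·6.969² + (24−1)·6.53²]/(23+24−2) = 45.5381
t = (46.49 − 42.84)/√[45.5381·(1/23 + 1/24)] = 1.854
df = n₁ + n₂ − 2 = 45
Two-sided p-value ≈ 0.070
Since p ≈ 0.070 > α = 0.05, fail to reject H0; the evidence is not statistically significant.

t = 1.854; fail to reject H0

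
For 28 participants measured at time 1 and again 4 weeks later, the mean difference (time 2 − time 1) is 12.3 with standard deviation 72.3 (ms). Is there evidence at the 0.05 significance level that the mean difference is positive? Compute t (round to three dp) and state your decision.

t = 0.900; fail to reject H0

H0: μ_d = 0; H1: μ_d > 0 (paired t-test on the differences, right-tailed).
t = d̄/(s_d/√n) = 12.3/(72.3/√28) = 0.900
df = n − 1 = 27
p-value = P(T ≥ 0.900) ≈ 0.188
Since p ≈ 0.188 > α = 0.05, fail to reject H0; the evidence is not statistically significant.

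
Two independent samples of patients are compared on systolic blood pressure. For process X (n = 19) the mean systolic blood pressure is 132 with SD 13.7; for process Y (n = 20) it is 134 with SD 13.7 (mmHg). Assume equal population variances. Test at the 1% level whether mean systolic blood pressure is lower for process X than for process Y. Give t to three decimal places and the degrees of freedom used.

t = -0.456, df = 37

Let group 1 = process X, group 2 = process Y. H0: μ_1 = μ_2; H1: μ_1 < μ_2 (two-sample pooled-variance t-test, left-tailed).
s_p² = [(19−1)·13.7² + (20−1)·13.7²]/(19+20−2) = 187.69
t = (132 − 134)/√[187.69·(1/19 + 1/20)] = -0.456
df = n₁ + n₂ − 2 = 37
p-value = P(T ≤ -0.456) ≈ 0.3256
Since p ≈ 0.3256 > α = 0.01, fail to reject H0; the data do not provide sufficient evidence against H0.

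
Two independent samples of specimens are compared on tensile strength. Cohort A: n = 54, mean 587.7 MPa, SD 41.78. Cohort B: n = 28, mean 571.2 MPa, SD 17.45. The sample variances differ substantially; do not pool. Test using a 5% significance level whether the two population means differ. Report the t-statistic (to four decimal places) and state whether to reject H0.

Let group 1 = cohort A, group 2 = cohort B. H0: μ_1 = μ_2; H1: μ_1 ≠ μ_2 (Welch's two-sample t-test, two-sided).
t = (x̄_1 − x̄_2)/√(s_1²/n_1 + s_2²/n_2) = (587.7 − 571.2)/√(41.78²/54 + 17.45²/28) = 2.5104
Welch–Satterthwaite df ≈ 77.45
Two-sided p-value ≈ 0.0141
Since p ≈ 0.0141 < α = 0.05, reject H0; the data support H1.

t = 2.5104; reject H0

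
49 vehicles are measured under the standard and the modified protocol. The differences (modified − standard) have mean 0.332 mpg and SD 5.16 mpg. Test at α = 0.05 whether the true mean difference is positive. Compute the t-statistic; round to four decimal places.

0.4504

H0: μ_d = 0; H1: μ_d > 0 (paired t-test on the differences, right-tailed).
t = d̄/(s_d/√n) = 0.332/(5.16/√49) = 0.4504
df = n − 1 = 48
p-value = P(T ≥ 0.4504) ≈ 0.3272
Since p ≈ 0.3272 > α = 0.05, fail to reject H0; the evidence is not statistically significant.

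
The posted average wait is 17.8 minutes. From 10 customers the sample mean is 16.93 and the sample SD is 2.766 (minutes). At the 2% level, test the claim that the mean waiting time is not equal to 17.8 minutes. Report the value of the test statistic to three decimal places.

-0.995

H0: μ = 17.8; H1: μ ≠ 17.8 (one-sample t-test, two-sided).
t = (x̄ − μ₀)/(s/√n) = (16.93 − 17.8)/(2.766/√10) = -0.995
df = n − 1 = 9
Two-sided p-value ≈ 0.3459
Since p ≈ 0.3459 > α = 0.02, fail to reject H0; the evidence is not statistically significant.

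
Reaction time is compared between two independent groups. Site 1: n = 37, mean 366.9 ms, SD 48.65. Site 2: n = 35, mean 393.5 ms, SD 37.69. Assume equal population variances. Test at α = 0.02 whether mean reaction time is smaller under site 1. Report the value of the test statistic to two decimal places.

Let group 1 = site 1, group 2 = site 2. H0: μ_1 = μ_2; H1: μ_1 < μ_2 (two-sample pooled-variance t-test, left-tailed).
s_p² = [(37−1)·48.65² + (35−1)·37.69²]/(37+35−2) = 1907.2
t = (366.9 − 393.5)/√[1907.2·(1/37 + 1/35)] = -2.58
df = n₁ + n₂ − 2 = 70
p-value = P(T ≤ -2.58) ≈ 0.006
Since p ≈ 0.006 < α = 0.02, reject H0; the evidence is statistically significant.

-2.58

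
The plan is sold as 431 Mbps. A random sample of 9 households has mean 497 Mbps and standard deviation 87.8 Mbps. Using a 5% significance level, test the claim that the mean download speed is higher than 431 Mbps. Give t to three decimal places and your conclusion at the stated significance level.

H0: μ = 431; H1: μ > 431 (one-sample t-test, right-tailed).
t = (x̄ − μ₀)/(s/√n) = (497 − 431)/(87.8/√9) = 2.255
df = n − 1 = 8
p-value = P(T ≥ 2.255) ≈ 0.0271
Since p ≈ 0.0271 < α = 0.05, reject H0; the data support H1.

t = 2.255; reject H0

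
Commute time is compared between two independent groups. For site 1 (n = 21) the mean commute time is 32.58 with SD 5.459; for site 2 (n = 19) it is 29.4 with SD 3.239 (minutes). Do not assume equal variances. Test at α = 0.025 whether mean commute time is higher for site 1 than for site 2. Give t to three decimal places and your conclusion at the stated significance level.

t = 2.265; reject H0

Let group 1 = site 1, group 2 = site 2. H0: μ_1 = μ_2; H1: μ_1 > μ_2 (Welch's two-sample t-test, right-tailed).
t = (x̄_1 − x̄_2)/√(s_1²/n_1 + s_2²/n_2) = (32.58 − 29.4)/√(5.459²/21 + 3.239²/19) = 2.265
Welch–Satterthwaite df ≈ 33.03
p-value = P(T ≥ 2.265) ≈ 0.015
Since p ≈ 0.015 < α = 0.025, reject H0; the evidence is statistically significant.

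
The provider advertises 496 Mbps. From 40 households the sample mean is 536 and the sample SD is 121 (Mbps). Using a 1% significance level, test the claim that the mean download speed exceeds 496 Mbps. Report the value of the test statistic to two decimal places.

2.09

H0: μ = 496; H1: μ > 496 (one-sample t-test, right-tailed).
t = (x̄ − μ₀)/(s/√n) = (536 − 496)/(121/√40) = 2.09
df = n − 1 = 39
p-value = P(T ≥ 2.09) ≈ 0.0216
Since p ≈ 0.0216 > α = 0.01, fail to reject H0; the evidence is not statistically significant.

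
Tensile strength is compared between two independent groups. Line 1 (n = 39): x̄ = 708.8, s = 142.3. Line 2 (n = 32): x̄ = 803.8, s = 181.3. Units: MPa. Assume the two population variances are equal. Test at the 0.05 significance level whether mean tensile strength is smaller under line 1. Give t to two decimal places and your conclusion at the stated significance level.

t = -2.47; reject H0

Let group 1 = line 1, group 2 = line 2. H0: μ_1 = μ_2; H1: μ_1 < μ_2 (two-sample pooled-variance t-test, left-tailed).
s_p² = [(39−1)·142.3² + (32−1)·181.3²]/(39+32−2) = 25919.3
t = (708.8 − 803.8)/√[25919.3·(1/39 + 1/32)] = -2.47
df = n₁ + n₂ − 2 = 69
p-value = P(T ≤ -2.47) ≈ 0.0079
Since p ≈ 0.0079 < α = 0.05, reject H0; the evidence is statistically significant.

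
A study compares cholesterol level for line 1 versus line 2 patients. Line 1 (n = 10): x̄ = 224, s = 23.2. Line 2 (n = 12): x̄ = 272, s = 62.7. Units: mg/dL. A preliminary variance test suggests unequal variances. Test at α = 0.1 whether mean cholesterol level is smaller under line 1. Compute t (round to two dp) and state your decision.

Let group 1 = line 1, group 2 = line 2. H0: μ_1 = μ_2; H1: μ_1 < μ_2 (Welch's two-sample t-test, left-tailed).
t = (x̄_1 − x̄_2)/√(s_1²/n_1 + s_2²/n_2) = (224 − 272)/√(23.2²/10 + 62.7²/12) = -2.46
Welch–Satterthwaite df ≈ 14.44
p-value = P(T ≤ -2.46) ≈ 0.014
Since p ≈ 0.014 < α = 0.1, reject H0; the evidence is statistically significant.

t = -2.46; reject H0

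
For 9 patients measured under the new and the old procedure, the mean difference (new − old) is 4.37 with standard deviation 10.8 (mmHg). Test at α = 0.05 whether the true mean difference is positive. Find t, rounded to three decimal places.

H0: μ_d = 0; H1: μ_d > 0 (paired t-test on the differences, right-tailed).
t = d̄/(s_d/√n) = 4.37/(10.8/√9) = 1.214
df = n − 1 = 8
p-value = P(T ≥ 1.214) ≈ 0.1297
Since p ≈ 0.1297 > α = 0.05, fail to reject H0; the evidence is not statistically significant.

1.214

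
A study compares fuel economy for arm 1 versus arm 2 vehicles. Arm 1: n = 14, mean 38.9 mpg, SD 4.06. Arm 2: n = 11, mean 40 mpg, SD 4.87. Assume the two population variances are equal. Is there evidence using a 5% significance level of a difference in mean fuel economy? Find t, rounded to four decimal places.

-0.6162

Let group 1 = arm 1, group 2 = arm 2. H0: μ_1 = μ_2; H1: μ_1 ≠ μ_2 (two-sample pooled-variance t-test, two-sided).
s_p² = [(14−1)·4.06² + (11−1)·4.87²]/(14+11−2) = 19.6285
t = (38.9 − 40)/√[19.6285·(1/14 + 1/11)] = -0.6162
df = n₁ + n₂ − 2 = 23
Two-sided p-value ≈ 0.5438
Since p ≈ 0.5438 > α = 0.05, fail to reject H0; the evidence is not statistically significant.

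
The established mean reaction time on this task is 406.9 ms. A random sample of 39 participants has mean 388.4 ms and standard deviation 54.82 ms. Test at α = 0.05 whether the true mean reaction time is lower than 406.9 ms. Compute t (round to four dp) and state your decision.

H0: μ = 406.9; H1: μ < 406.9 (one-sample t-test, left-tailed).
t = (x̄ − μ₀)/(s/√n) = (388.4 − 406.9)/(54.82/√39) = -2.1075
df = n − 1 = 38
p-value = P(T ≤ -2.1075) ≈ 0.021
Since p ≈ 0.021 < α = 0.05, reject H0; the evidence is statistically significant.

t = -2.1075; reject H0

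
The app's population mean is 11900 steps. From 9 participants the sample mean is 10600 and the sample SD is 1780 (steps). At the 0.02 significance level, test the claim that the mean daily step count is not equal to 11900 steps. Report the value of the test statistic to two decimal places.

-2.19

H0: μ = 11900; H1: μ ≠ 11900 (one-sample t-test, two-sided).
t = (x̄ − μ₀)/(s/√n) = (10600 − 11900)/(1780/√9) = -2.19
df = n − 1 = 8
Two-sided p-value ≈ 0.060
Since p ≈ 0.060 > α = 0.02, fail to reject H0; the evidence is not statistically significant.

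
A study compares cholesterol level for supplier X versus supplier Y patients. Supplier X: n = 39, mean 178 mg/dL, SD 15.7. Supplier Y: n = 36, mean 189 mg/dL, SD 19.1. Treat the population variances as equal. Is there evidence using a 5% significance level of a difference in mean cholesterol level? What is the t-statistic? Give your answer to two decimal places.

Let group 1 = supplier X, group 2 = supplier Y. H0: μ_1 = μ_2; H1: μ_1 ≠ μ_2 (two-sample pooled-variance t-test, two-sided).
s_p² = [(39−1)·15.7² + (36−1)·19.1²]/(39+36−2) = 303.219
t = (178 − 189)/√[303.219·(1/39 + 1/36)] = -2.73
df = n₁ + n₂ − 2 = 73
Two-sided p-value ≈ 0.0079
Since p ≈ 0.0079 < α = 0.05, reject H0; the data support H1.

-2.73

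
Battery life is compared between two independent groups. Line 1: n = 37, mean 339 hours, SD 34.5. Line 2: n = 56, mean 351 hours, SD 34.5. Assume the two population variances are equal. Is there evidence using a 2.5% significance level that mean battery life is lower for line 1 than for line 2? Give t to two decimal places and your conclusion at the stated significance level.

Let group 1 = line 1, group 2 = line 2. H0: μ_1 = μ_2; H1: μ_1 < μ_2 (two-sample pooled-variance t-test, left-tailed).
s_p² = [(37−1)·34.5² + (56−1)·34.5²]/(37+56−2) = 1190.25
t = (339 − 351)/√[1190.25·(1/37 + 1/56)] = -1.64
df = n₁ + n₂ − 2 = 91
p-value = P(T ≤ -1.64) ≈ 0.052
Since p ≈ 0.052 > α = 0.025, fail to reject H0; the data do not provide sufficient evidence against H0.

t = -1.64; fail to reject H0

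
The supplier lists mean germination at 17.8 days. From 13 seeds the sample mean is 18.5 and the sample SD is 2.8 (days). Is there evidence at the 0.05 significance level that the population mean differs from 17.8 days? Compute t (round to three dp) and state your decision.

t = 0.901; fail to reject H0

H0: μ = 17.8; H1: μ ≠ 17.8 (one-sample t-test, two-sided).
t = (x̄ − μ₀)/(s/√n) = (18.5 − 17.8)/(2.8/√13) = 0.901
df = n − 1 = 12
Two-sided p-value ≈ 0.385
Since p ≈ 0.385 > α = 0.05, fail to reject H0; the evidence is not statistically significant.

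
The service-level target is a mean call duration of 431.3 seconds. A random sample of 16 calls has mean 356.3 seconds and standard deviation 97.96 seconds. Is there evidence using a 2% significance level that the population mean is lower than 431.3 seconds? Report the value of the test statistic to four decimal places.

H0: μ = 431.3; H1: μ < 431.3 (one-sample t-test, left-tailed).
t = (x̄ − μ₀)/(s/√n) = (356.3 − 431.3)/(97.96/√16) = -3.0625
df = n − 1 = 15
p-value = P(T ≤ -3.0625) ≈ 0.004
Since p ≈ 0.004 < α = 0.02, reject H0; the data support H1.

-3.0625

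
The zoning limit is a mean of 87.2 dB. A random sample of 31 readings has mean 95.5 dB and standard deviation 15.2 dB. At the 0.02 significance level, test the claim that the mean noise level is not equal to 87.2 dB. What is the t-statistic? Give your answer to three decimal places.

3.040

H0: μ = 87.2; H1: μ ≠ 87.2 (one-sample t-test, two-sided).
t = (x̄ − μ₀)/(s/√n) = (95.5 − 87.2)/(15.2/√31) = 3.040
df = n − 1 = 30
Two-sided p-value ≈ 0.0049
Since p ≈ 0.0049 < α = 0.02, reject H0; the evidence is statistically significant.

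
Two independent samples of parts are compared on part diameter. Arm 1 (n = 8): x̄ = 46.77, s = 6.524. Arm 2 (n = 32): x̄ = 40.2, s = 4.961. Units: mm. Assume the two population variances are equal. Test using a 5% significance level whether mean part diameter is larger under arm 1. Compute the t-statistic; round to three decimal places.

Let group 1 = arm 1, group 2 = arm 2. H0: μ_1 = μ_2; H1: μ_1 > μ_2 (two-sample pooled-variance t-test, right-tailed).
s_p² = [(8−1)·6.524² + (32−1)·4.961²]/(8+32−2) = 27.9183
t = (46.77 − 40.2)/√[27.9183·(1/8 + 1/32)] = 3.146
df = n₁ + n₂ − 2 = 38
p-value = P(T ≥ 3.146) ≈ 0.0016
Since p ≈ 0.0016 < α = 0.05, reject H0; the evidence is statistically significant.

3.146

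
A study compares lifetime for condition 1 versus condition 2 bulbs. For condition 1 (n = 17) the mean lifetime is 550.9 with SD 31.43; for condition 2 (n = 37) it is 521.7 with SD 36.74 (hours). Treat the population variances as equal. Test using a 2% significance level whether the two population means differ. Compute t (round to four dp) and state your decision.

t = 2.8319; reject H0

Let group 1 = condition 1, group 2 = condition 2. H0: μ_1 = μ_2; H1: μ_1 ≠ μ_2 (two-sample pooled-variance t-test, two-sided).
s_p² = [(17−1)·31.43² + (37−1)·36.74²]/(17+37−2) = 1238.45
t = (550.9 − 521.7)/√[1238.45·(1/17 + 1/37)] = 2.8319
df = n₁ + n₂ − 2 = 52
Two-sided p-value ≈ 0.007
Since p ≈ 0.007 < α = 0.02, reject H0; the evidence is statistically significant.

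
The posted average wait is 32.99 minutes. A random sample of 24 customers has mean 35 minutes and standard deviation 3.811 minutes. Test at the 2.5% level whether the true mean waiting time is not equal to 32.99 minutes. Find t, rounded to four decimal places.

H0: μ = 32.99; H1: μ ≠ 32.99 (one-sample t-test, two-sided).
t = (x̄ − μ₀)/(s/√n) = (35 − 32.99)/(3.811/√24) = 2.5838
df = n − 1 = 23
Two-sided p-value ≈ 0.0166
Since p ≈ 0.0166 < α = 0.025, reject H0; the evidence is statistically significant.

2.5838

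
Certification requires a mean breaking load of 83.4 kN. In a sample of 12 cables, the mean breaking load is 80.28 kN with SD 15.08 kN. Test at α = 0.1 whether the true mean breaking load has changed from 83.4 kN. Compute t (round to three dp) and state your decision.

t = -0.717; fail to reject H0

H0: μ = 83.4; H1: μ ≠ 83.4 (one-sample t-test, two-sided).
t = (x̄ − μ₀)/(s/√n) = (80.28 − 83.4)/(15.08/√12) = -0.717
df = n − 1 = 11
Two-sided p-value ≈ 0.4885
Since p ≈ 0.4885 > α = 0.1, fail to reject H0; the data do not provide sufficient evidence against H0.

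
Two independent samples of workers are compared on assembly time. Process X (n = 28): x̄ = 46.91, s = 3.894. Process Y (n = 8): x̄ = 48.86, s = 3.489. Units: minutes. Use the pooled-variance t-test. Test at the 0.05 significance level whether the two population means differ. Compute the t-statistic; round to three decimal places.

Let group 1 = process X, group 2 = process Y. H0: μ_1 = μ_2; H1: μ_1 ≠ μ_2 (two-sample pooled-variance t-test, two-sided).
s_p² = [(28−1)·3.894² + (8−1)·3.489²]/(28+8−2) = 14.5476
t = (46.91 − 48.86)/√[14.5476·(1/28 + 1/8)] = -1.275
df = n₁ + n₂ − 2 = 34
Two-sided p-value ≈ 0.211
Since p ≈ 0.211 > α = 0.05, fail to reject H0; the evidence is not statistically significant.

-1.275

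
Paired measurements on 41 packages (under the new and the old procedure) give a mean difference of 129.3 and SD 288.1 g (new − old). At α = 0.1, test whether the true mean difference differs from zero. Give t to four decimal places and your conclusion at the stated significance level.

H0: μ_d = 0; H1: μ_d ≠ 0 (paired t-test on the differences, two-sided).
t = d̄/(s_d/√n) = 129.3/(288.1/√41) = 2.8737
df = n − 1 = 40
Two-sided p-value ≈ 0.0065
Since p ≈ 0.0065 < α = 0.1, reject H0; the data support H1.

t = 2.8737; reject H0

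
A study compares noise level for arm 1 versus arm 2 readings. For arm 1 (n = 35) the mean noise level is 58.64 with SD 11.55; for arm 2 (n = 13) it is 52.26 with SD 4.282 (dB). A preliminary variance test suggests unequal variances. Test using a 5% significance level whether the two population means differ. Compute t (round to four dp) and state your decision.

t = 2.7919; reject H0

Let group 1 = arm 1, group 2 = arm 2. H0: μ_1 = μ_2; H1: μ_1 ≠ μ_2 (Welch's two-sample t-test, two-sided).
t = (x̄_1 − x̄_2)/√(s_1²/n_1 + s_2²/n_2) = (58.64 − 52.26)/√(11.55²/35 + 4.282²/13) = 2.7919
Welch–Satterthwaite df ≈ 45.98
Two-sided p-value ≈ 0.0076
Since p ≈ 0.0076 < α = 0.05, reject H0; the data support H1.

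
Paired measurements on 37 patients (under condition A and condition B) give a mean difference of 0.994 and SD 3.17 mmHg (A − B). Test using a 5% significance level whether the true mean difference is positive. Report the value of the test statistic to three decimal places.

1.907

H0: μ_d = 0; H1: μ_d > 0 (paired t-test on the differences, right-tailed).
t = d̄/(s_d/√n) = 0.994/(3.17/√37) = 1.907
df = n − 1 = 36
p-value = P(T ≥ 1.907) ≈ 0.0322
Since p ≈ 0.0322 < α = 0.05, reject H0; the data support H1.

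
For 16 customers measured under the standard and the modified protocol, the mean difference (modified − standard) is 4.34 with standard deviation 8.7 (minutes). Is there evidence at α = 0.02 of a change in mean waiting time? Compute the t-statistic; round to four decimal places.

H0: μ_d = 0; H1: μ_d ≠ 0 (paired t-test on the differences, two-sided).
t = d̄/(s_d/√n) = 4.34/(8.7/√16) = 1.9954
df = n − 1 = 15
Two-sided p-value ≈ 0.064
Since p ≈ 0.064 > α = 0.02, fail to reject H0; the evidence is not statistically significant.

1.9954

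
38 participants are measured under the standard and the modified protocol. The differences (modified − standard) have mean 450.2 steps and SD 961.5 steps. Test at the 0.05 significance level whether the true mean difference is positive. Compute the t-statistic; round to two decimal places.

H0: μ_d = 0; H1: μ_d > 0 (paired t-test on the differences, right-tailed).
t = d̄/(s_d/√n) = 450.2/(961.5/√38) = 2.89
df = n − 1 = 37
p-value = P(T ≥ 2.89) ≈ 0.0032
Since p ≈ 0.0032 < α = 0.05, reject H0; the data support H1.

2.89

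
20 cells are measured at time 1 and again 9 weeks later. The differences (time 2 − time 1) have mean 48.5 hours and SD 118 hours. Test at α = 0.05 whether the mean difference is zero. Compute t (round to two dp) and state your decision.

t = 1.84; fail to reject H0

H0: μ_d = 0; H1: μ_d ≠ 0 (paired t-test on the differences, two-sided).
t = d̄/(s_d/√n) = 48.5/(118/√20) = 1.84
df = n − 1 = 19
Two-sided p-value ≈ 0.082
Since p ≈ 0.082 > α = 0.05, fail to reject H0; the evidence is not statistically significant.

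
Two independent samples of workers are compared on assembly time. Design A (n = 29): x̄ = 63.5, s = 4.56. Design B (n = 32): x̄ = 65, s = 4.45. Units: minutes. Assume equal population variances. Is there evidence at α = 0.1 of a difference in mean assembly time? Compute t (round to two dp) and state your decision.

Let group 1 = design A, group 2 = design B. H0: μ_1 = μ_2; H1: μ_1 ≠ μ_2 (two-sample pooled-variance t-test, two-sided).
s_p² = [(29−1)·4.56² + (32−1)·4.45²]/(29+32−2) = 20.2729
t = (63.5 − 65)/√[20.2729·(1/29 + 1/32)] = -1.30
df = n₁ + n₂ − 2 = 59
Two-sided p-value ≈ 0.199
Since p ≈ 0.199 > α = 0.1, fail to reject H0; the data do not provide sufficient evidence against H0.

t = -1.30; fail to reject H0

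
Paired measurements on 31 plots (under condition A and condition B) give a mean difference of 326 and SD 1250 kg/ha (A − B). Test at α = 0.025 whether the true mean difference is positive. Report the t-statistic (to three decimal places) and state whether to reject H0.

H0: μ_d = 0; H1: μ_d > 0 (paired t-test on the differences, right-tailed).
t = d̄/(s_d/√n) = 326/(1250/√31) = 1.452
df = n − 1 = 30
p-value = P(T ≥ 1.452) ≈ 0.0784
Since p ≈ 0.0784 > α = 0.025, fail to reject H0; the data do not provide sufficient evidence against H0.

t = 1.452; fail to reject H0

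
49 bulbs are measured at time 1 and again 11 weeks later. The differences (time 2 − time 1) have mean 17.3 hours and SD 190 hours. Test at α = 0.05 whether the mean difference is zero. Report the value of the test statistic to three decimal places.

H0: μ_d = 0; H1: μ_d ≠ 0 (paired t-test on the differences, two-sided).
t = d̄/(s_d/√n) = 17.3/(190/√49) = 0.637
df = n − 1 = 48
Two-sided p-value ≈ 0.5269
Since p ≈ 0.5269 > α = 0.05, fail to reject H0; the data do not provide sufficient evidence against H0.

0.637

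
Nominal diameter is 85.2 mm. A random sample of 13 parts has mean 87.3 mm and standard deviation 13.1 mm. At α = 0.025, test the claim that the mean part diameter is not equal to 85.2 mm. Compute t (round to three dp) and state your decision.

H0: μ = 85.2; H1: μ ≠ 85.2 (one-sample t-test, two-sided).
t = (x̄ − μ₀)/(s/√n) = (87.3 − 85.2)/(13.1/√13) = 0.578
df = n − 1 = 12
Two-sided p-value ≈ 0.574
Since p ≈ 0.574 > α = 0.025, fail to reject H0; the evidence is not statistically significant.

t = 0.578; fail to reject H0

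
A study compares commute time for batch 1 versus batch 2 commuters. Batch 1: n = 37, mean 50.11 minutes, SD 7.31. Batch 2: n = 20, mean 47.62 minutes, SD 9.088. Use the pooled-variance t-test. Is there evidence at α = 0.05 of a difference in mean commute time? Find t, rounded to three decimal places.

Let group 1 = batch 1, group 2 = batch 2. H0: μ_1 = μ_2; H1: μ_1 ≠ μ_2 (two-sample pooled-variance t-test, two-sided).
s_p² = [(37−1)·7.31² + (20−1)·9.088²]/(37+20−2) = 63.508
t = (50.11 − 47.62)/√[63.508·(1/37 + 1/20)] = 1.126
df = n₁ + n₂ − 2 = 55
Two-sided p-value ≈ 0.265
Since p ≈ 0.265 > α = 0.05, fail to reject H0; the data do not provide sufficient evidence against H0.

1.126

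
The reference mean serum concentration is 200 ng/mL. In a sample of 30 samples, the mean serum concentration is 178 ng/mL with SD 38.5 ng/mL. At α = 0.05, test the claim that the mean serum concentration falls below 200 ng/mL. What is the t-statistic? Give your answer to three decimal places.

-3.130

H0: μ = 200; H1: μ < 200 (one-sample t-test, left-tailed).
t = (x̄ − μ₀)/(s/√n) = (178 − 200)/(38.5/√30) = -3.130
df = n − 1 = 29
p-value = P(T ≤ -3.130) ≈ 0.0020
Since p ≈ 0.0020 < α = 0.05, reject H0; the data support H1.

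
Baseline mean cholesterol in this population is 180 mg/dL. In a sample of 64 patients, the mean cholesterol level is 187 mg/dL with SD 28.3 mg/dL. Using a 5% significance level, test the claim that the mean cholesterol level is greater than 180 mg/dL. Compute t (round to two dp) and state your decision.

t = 1.98; reject H0

H0: μ = 180; H1: μ > 180 (one-sample t-test, right-tailed).
t = (x̄ − μ₀)/(s/√n) = (187 − 180)/(28.3/√64) = 1.98
df = n − 1 = 63
p-value = P(T ≥ 1.98) ≈ 0.0261
Since p ≈ 0.0261 < α = 0.05, reject H0; the evidence is statistically significant.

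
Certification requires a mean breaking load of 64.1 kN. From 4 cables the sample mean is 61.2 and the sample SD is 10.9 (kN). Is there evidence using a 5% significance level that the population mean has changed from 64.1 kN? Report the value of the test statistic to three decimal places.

-0.532

H0: μ = 64.1; H1: μ ≠ 64.1 (one-sample t-test, two-sided).
t = (x̄ − μ₀)/(s/√n) = (61.2 − 64.1)/(10.9/√4) = -0.532
df = n − 1 = 3
Two-sided p-value ≈ 0.6315
Since p ≈ 0.6315 > α = 0.05, fail to reject H0; the data do not provide sufficient evidence against H0.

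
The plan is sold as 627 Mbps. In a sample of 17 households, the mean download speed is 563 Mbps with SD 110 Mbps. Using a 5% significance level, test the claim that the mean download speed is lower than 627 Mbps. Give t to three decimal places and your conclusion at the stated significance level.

H0: μ = 627; H1: μ < 627 (one-sample t-test, left-tailed).
t = (x̄ − μ₀)/(s/√n) = (563 − 627)/(110/√17) = -2.399
df = n − 1 = 16
p-value = P(T ≤ -2.399) ≈ 0.0145
Since p ≈ 0.0145 < α = 0.05, reject H0; the data support H1.

t = -2.399; reject H0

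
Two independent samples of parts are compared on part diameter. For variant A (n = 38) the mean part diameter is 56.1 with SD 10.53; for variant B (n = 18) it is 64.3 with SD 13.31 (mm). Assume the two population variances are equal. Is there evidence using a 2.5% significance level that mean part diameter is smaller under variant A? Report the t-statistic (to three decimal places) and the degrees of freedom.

Let group 1 = variant A, group 2 = variant B. H0: μ_1 = μ_2; H1: μ_1 < μ_2 (two-sample pooled-variance t-test, left-tailed).
s_p² = [(38−1)·10.53² + (18−1)·13.31²]/(38+18−2) = 131.745
t = (56.1 − 64.3)/√[131.745·(1/38 + 1/18)] = -2.497
df = n₁ + n₂ − 2 = 54
p-value = P(T ≤ -2.497) ≈ 0.008
Since p ≈ 0.008 < α = 0.025, reject H0; the evidence is statistically significant.

t = -2.497, df = 54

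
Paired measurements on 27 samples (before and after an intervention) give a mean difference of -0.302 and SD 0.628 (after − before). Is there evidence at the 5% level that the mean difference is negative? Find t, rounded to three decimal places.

H0: μ_d = 0; H1: μ_d < 0 (paired t-test on the differences, left-tailed).
t = d̄/(s_d/√n) = -0.302/(0.628/√27) = -2.499
df = n − 1 = 26
p-value = P(T ≤ -2.499) ≈ 0.010
Since p ≈ 0.010 < α = 0.05, reject H0; the evidence is statistically significant.

-2.499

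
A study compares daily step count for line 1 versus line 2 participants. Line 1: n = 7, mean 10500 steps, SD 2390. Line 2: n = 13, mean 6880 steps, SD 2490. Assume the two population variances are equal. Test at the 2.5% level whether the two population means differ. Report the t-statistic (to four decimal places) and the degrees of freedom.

t = 3.1426, df = 18

Let group 1 = line 1, group 2 = line 2. H0: μ_1 = μ_2; H1: μ_1 ≠ μ_2 (two-sample pooled-variance t-test, two-sided).
s_p² = [(7−1)·2390² + (13−1)·2490²]/(7+13−2) = 6037430
t = (10500 − 6880)/√[6037430·(1/7 + 1/13)] = 3.1426
df = n₁ + n₂ − 2 = 18
Two-sided p-value ≈ 0.006
Since p ≈ 0.006 < α = 0.025, reject H0; the evidence is statistically significant.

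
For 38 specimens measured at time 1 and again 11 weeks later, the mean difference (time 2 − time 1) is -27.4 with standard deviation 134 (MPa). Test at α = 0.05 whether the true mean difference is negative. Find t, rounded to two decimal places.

H0: μ_d = 0; H1: μ_d < 0 (paired t-test on the differences, left-tailed).
t = d̄/(s_d/√n) = -27.4/(134/√38) = -1.26
df = n − 1 = 37
p-value = P(T ≤ -1.26) ≈ 0.1077
Since p ≈ 0.1077 > α = 0.05, fail to reject H0; the evidence is not statistically significant.

-1.26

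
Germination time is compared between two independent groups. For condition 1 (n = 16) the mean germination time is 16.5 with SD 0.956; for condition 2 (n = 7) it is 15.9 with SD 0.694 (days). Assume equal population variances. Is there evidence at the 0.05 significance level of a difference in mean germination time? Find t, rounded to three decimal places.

Let group 1 = condition 1, group 2 = condition 2. H0: μ_1 = μ_2; H1: μ_1 ≠ μ_2 (two-sample pooled-variance t-test, two-sided).
s_p² = [(16−1)·0.956² + (7−1)·0.694²]/(16+7−2) = 0.790422
t = (16.5 − 15.9)/√[0.790422·(1/16 + 1/7)] = 1.489
df = n₁ + n₂ − 2 = 21
Two-sided p-value ≈ 0.151
Since p ≈ 0.151 > α = 0.05, fail to reject H0; the evidence is not statistically significant.

1.489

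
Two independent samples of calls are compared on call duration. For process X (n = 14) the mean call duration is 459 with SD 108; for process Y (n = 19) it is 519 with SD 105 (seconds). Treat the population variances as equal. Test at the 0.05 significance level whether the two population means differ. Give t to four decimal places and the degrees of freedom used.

t = -1.6030, df = 31

Let group 1 = process X, group 2 = process Y. H0: μ_1 = μ_2; H1: μ_1 ≠ μ_2 (two-sample pooled-variance t-test, two-sided).
s_p² = [(14−1)·108² + (19−1)·105²]/(14+19−2) = 11293
t = (459 − 519)/√[11293·(1/14 + 1/19)] = -1.6030
df = n₁ + n₂ − 2 = 31
Two-sided p-value ≈ 0.1191
Since p ≈ 0.1191 > α = 0.05, fail to reject H0; the data do not provide sufficient evidence against H0.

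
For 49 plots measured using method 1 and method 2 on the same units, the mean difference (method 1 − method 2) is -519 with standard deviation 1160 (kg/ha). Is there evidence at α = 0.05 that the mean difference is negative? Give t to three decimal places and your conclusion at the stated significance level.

t = -3.132; reject H0

H0: μ_d = 0; H1: μ_d < 0 (paired t-test on the differences, left-tailed).
t = d̄/(s_d/√n) = -519/(1160/√49) = -3.132
df = n − 1 = 48
p-value = P(T ≤ -3.132) ≈ 0.0015
Since p ≈ 0.0015 < α = 0.05, reject H0; the data support H1.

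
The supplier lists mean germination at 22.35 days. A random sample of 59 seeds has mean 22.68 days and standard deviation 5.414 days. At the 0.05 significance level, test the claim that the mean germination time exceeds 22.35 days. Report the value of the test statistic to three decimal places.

H0: μ = 22.35; H1: μ > 22.35 (one-sample t-test, right-tailed).
t = (x̄ − μ₀)/(s/√n) = (22.68 − 22.35)/(5.414/√59) = 0.468
df = n − 1 = 58
p-value = P(T ≥ 0.468) ≈ 0.321
Since p ≈ 0.321 > α = 0.05, fail to reject H0; the data do not provide sufficient evidence against H0.

0.468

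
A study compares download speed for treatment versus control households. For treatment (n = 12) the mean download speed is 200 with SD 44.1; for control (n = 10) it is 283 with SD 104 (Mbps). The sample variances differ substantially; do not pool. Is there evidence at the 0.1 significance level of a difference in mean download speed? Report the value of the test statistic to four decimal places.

Let group 1 = treatment, group 2 = control. H0: μ_1 = μ_2; H1: μ_1 ≠ μ_2 (Welch's two-sample t-test, two-sided).
t = (x̄_1 − x̄_2)/√(s_1²/n_1 + s_2²/n_2) = (200 − 283)/√(44.1²/12 + 104²/10) = -2.3536
Welch–Satterthwaite df ≈ 11.68
Two-sided p-value ≈ 0.037
Since p ≈ 0.037 < α = 0.1, reject H0; the evidence is statistically significant.

-2.3536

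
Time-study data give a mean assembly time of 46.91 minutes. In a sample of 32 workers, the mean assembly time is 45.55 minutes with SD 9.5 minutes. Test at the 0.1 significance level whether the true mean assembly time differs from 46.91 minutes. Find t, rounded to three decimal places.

H0: μ = 46.91; H1: μ ≠ 46.91 (one-sample t-test, two-sided).
t = (x̄ − μ₀)/(s/√n) = (45.55 − 46.91)/(9.5/√32) = -0.810
df = n − 1 = 31
Two-sided p-value ≈ 0.424
Since p ≈ 0.424 > α = 0.1, fail to reject H0; the data do not provide sufficient evidence against H0.

-0.810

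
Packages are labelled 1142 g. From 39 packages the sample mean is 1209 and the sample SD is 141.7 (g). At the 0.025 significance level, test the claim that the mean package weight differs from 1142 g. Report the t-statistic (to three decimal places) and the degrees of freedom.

H0: μ = 1142; H1: μ ≠ 1142 (one-sample t-test, two-sided).
t = (x̄ − μ₀)/(s/√n) = (1209 − 1142)/(141.7/√39) = 2.953
df = n − 1 = 38
Two-sided p-value ≈ 0.005
Since p ≈ 0.005 < α = 0.025, reject H0; the data support H1.

t = 2.953, df = 38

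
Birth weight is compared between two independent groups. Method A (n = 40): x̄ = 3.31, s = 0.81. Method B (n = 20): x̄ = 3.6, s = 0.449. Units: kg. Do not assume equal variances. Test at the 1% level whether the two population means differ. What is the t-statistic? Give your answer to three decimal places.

Let group 1 = method A, group 2 = method B. H0: μ_1 = μ_2; H1: μ_1 ≠ μ_2 (Welch's two-sample t-test, two-sided).
t = (x̄_1 − x̄_2)/√(s_1²/n_1 + s_2²/n_2) = (3.31 − 3.6)/√(0.81²/40 + 0.449²/20) = -1.782
Welch–Satterthwaite df ≈ 57.27
Two-sided p-value ≈ 0.080
Since p ≈ 0.080 > α = 0.01, fail to reject H0; the data do not provide sufficient evidence against H0.

-1.782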